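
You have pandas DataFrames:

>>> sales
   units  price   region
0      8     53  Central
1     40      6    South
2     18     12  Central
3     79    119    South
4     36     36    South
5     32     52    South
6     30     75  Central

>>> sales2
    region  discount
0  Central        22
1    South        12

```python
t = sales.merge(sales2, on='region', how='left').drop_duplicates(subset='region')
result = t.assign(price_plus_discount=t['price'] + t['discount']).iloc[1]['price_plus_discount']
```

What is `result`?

merge on 'region' (how='left') → 7 rows:
   units  price   region  discount
0      8     53  Central        22
1     40      6    South        12
2     18     12  Central        22
3     79    119    South        12
4     36     36    South        12
5     32     52    South        12
6     30     75  Central        22
drop duplicate region (keep=first):
   units  price   region  discount
0      8     53  Central        22
1     40      6    South        12
add column price_plus_discount = t['price'] + t['discount']:
   units  price   region  discount  price_plus_discount
0      8     53  Central        22                   75
1     40      6    South        12                   18
Taking the value at position 1, column 'price_plus_discount' gives 18.

18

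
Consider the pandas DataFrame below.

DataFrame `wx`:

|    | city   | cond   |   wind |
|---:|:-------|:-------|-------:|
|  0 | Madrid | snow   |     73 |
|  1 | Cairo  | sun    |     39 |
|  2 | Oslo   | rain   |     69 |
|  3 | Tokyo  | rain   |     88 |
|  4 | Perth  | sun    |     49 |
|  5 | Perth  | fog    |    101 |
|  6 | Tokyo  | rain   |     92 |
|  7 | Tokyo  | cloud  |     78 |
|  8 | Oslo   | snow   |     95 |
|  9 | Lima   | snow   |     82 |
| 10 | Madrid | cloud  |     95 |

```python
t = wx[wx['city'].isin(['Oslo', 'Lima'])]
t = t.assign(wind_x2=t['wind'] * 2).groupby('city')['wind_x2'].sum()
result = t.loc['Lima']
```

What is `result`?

164

filter rows where city in ['Oslo', 'Lima']:
   city  cond  wind
2  Oslo  rain    69
8  Oslo  snow    95
9  Lima  snow    82
add column wind_x2 = t['wind'] * 2:
   city  cond  wind  wind_x2
2  Oslo  rain    69      138
8  Oslo  snow    95      190
9  Lima  snow    82      164
group by city, sum of wind_x2:
city
Lima    164
Oslo    328
Name: wind_x2, dtype: int64
The value at index 'Lima' is 164.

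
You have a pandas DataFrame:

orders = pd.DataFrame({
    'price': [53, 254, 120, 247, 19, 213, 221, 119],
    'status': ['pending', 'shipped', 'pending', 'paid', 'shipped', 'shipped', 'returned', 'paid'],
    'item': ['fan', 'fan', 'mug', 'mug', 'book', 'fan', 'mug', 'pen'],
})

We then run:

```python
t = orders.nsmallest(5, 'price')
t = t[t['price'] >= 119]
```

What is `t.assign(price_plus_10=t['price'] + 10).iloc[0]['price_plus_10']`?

take 5 rows with smallest price:
   price   status  item
4     19  shipped  book
0     53  pending   fan
7    119     paid   pen
2    120  pending   mug
5    213  shipped   fan
filter rows where price >= 119:
   price   status item
7    119     paid  pen
2    120  pending  mug
5    213  shipped  fan
add column price_plus_10 = t['price'] + 10:
   price   status item  price_plus_10
7    119     paid  pen            129
2    120  pending  mug            130
5    213  shipped  fan            223
Reading off the value at position 0, column 'price_plus_10', we get 129.

129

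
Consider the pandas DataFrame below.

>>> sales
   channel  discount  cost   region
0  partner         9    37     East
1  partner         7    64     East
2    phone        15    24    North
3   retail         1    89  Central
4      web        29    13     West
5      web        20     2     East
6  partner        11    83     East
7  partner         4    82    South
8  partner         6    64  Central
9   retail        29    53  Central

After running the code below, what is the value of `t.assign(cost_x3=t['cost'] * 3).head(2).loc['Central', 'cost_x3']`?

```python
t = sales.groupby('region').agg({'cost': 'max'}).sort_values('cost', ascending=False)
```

267

group by region, max of cost:
         cost
region       
Central    89
East       83
North      24
South      82
West       13
sort by cost descending:
         cost
region       
Central    89
East       83
South      82
North      24
West       13
add column cost_x3 = t['cost'] * 3:
         cost  cost_x3
region                
Central    89      267
East       83      249
South      82      246
North      24       72
West       13       39
take first 2 rows:
         cost  cost_x3
region                
Central    89      267
East       83      249
Finally, value at row 'Central', column 'cost_x3' = 267.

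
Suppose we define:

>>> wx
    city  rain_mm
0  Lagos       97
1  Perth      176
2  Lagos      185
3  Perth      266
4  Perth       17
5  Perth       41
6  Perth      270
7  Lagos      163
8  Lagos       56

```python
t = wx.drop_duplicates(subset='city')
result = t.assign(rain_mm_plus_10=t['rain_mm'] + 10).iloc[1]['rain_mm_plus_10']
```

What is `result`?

drop duplicate city (keep=first):
    city  rain_mm
0  Lagos       97
1  Perth      176
add column rain_mm_plus_10 = t['rain_mm'] + 10:
    city  rain_mm  rain_mm_plus_10
0  Lagos       97              107
1  Perth      176              186
So iloc[1]['rain_mm_plus_10'] = 186.

186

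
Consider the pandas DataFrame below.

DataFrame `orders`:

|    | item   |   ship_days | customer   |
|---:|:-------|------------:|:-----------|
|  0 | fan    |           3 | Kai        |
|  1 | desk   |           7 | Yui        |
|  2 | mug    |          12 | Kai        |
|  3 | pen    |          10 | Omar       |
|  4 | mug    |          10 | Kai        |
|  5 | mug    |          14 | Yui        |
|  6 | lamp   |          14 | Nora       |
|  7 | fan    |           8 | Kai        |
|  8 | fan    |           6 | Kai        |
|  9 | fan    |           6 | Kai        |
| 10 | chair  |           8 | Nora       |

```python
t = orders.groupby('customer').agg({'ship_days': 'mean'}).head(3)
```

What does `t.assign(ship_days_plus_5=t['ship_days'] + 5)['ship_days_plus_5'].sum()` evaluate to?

group by customer, mean of ship_days:
          ship_days
customer           
Kai             7.5
Nora           11.0
Omar           10.0
Yui            10.5
take first 3 rows:
          ship_days
customer           
Kai             7.5
Nora           11.0
Omar           10.0
add column ship_days_plus_5 = t['ship_days'] + 5:
          ship_days  ship_days_plus_5
customer                             
Kai             7.5              12.5
Nora           11.0              16.0
Omar           10.0              15.0
So sum() = 43.5.

43.5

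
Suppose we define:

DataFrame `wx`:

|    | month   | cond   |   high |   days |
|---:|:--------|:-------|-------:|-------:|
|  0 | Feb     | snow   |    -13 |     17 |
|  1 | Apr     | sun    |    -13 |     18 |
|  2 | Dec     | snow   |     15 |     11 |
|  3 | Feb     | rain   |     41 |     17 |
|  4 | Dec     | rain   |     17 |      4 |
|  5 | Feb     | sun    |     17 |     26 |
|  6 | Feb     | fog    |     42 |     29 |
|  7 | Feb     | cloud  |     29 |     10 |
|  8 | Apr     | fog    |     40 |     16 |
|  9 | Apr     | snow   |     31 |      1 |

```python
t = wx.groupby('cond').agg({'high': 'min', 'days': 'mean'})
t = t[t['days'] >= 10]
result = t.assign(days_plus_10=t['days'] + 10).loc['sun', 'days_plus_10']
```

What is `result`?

group by cond: min(high), mean(days):
       high       days
cond                  
cloud    29  10.000000
fog      40  22.500000
rain     17  10.500000
snow    -13   9.666667
sun     -13  22.000000
filter rows where days >= 10:
       high  days
cond             
cloud    29  10.0
fog      40  22.5
rain     17  10.5
sun     -13  22.0
add column days_plus_10 = t['days'] + 10:
       high  days  days_plus_10
cond                           
cloud    29  10.0          20.0
fog      40  22.5          32.5
rain     17  10.5          20.5
sun     -13  22.0          32.0

32.0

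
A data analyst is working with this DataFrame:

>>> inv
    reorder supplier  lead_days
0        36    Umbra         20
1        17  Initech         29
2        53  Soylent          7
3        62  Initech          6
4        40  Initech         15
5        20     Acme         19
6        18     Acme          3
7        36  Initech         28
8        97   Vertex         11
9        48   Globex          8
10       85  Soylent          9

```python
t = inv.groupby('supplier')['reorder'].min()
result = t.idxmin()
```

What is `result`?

group by supplier, min of reorder:
supplier
Acme       18
Globex     48
Initech    17
Soylent    53
Umbra      36
Vertex     97
Name: reorder, dtype: int64
Finally, label with the smallest value = Initech.

Initech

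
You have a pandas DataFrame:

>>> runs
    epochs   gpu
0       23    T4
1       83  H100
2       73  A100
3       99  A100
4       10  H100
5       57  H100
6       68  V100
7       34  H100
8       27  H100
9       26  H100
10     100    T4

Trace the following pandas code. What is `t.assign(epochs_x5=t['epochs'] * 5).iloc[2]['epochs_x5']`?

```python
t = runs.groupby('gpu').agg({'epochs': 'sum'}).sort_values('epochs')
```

860

group by gpu, sum of epochs:
      epochs
gpu         
A100     172
H100     237
T4       123
V100      68
sort by epochs:
      epochs
gpu         
V100      68
T4       123
A100     172
H100     237
add column epochs_x5 = t['epochs'] * 5:
      epochs  epochs_x5
gpu                    
V100      68        340
T4       123        615
A100     172        860
H100     237       1185
Finally, value at position 2, column 'epochs_x5' = 860.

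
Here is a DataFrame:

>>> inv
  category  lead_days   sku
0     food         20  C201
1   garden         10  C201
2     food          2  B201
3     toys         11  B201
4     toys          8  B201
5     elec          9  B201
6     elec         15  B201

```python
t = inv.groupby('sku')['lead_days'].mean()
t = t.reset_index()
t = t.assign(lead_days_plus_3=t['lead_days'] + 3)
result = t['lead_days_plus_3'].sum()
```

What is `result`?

group by sku, mean of lead_days:
sku
B201     9.0
C201    15.0
Name: lead_days, dtype: float64
reset_index():
    sku  lead_days
0  B201        9.0
1  C201       15.0
add column lead_days_plus_3 = t['lead_days'] + 3:
    sku  lead_days  lead_days_plus_3
0  B201        9.0              12.0
1  C201       15.0              18.0

30.0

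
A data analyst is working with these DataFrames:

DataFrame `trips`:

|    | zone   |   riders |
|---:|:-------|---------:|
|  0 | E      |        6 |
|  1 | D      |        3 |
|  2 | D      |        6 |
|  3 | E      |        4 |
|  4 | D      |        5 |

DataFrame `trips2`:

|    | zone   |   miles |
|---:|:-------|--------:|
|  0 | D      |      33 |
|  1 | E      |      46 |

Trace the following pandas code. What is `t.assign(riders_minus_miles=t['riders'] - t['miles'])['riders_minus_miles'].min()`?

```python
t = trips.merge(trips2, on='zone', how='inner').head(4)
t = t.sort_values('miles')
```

-42

merge on 'zone' (how='inner') → 5 rows:
  zone  riders  miles
0    E       6     46
1    D       3     33
2    D       6     33
3    E       4     46
4    D       5     33
take first 4 rows:
  zone  riders  miles
0    E       6     46
1    D       3     33
2    D       6     33
3    E       4     46
sort by miles:
  zone  riders  miles
1    D       3     33
2    D       6     33
0    E       6     46
3    E       4     46
add column riders_minus_miles = t['riders'] - t['miles']:
  zone  riders  miles  riders_minus_miles
1    D       3     33                 -30
2    D       6     33                 -27
0    E       6     46                 -40
3    E       4     46                 -42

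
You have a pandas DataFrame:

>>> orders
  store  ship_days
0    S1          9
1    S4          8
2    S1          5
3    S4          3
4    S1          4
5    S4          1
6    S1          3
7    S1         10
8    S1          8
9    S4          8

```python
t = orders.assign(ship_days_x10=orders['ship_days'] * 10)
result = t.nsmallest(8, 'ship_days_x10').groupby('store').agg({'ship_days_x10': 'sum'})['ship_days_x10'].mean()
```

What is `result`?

add column ship_days_x10 = orders['ship_days'] * 10:
  store  ship_days  ship_days_x10
0    S1          9             90
1    S4          8             80
2    S1          5             50
3    S4          3             30
4    S1          4             40
5    S4          1             10
6    S1          3             30
7    S1         10            100
8    S1          8             80
9    S4          8             80
take 8 rows with smallest ship_days_x10:
  store  ship_days  ship_days_x10
5    S4          1             10
3    S4          3             30
6    S1          3             30
4    S1          4             40
2    S1          5             50
1    S4          8             80
8    S1          8             80
9    S4          8             80
group by store, sum of ship_days_x10:
       ship_days_x10
store               
S1               200
S4               200
Reading off the mean of column 'ship_days_x10', we get 200.0.

200.0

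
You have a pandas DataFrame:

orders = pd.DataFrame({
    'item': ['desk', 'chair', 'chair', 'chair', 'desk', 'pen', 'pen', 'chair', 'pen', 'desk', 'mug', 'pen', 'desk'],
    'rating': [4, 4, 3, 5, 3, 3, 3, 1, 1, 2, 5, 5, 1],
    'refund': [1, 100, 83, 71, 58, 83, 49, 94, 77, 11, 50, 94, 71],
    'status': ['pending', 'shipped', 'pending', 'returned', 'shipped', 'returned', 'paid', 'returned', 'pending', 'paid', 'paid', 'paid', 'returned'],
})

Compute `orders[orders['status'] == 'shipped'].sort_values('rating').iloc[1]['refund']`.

100

filter rows where status == 'shipped':
    item  rating  refund   status
1  chair       4     100  shipped
4   desk       3      58  shipped
sort by rating:
    item  rating  refund   status
4   desk       3      58  shipped
1  chair       4     100  shipped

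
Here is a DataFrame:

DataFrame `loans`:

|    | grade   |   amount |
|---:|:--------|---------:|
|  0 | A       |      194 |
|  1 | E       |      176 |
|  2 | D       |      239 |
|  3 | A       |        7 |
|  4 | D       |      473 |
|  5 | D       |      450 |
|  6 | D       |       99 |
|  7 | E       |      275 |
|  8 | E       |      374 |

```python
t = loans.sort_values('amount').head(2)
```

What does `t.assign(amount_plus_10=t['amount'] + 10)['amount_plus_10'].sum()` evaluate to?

126

sort by amount:
  grade  amount
3     A       7
6     D      99
1     E     176
0     A     194
2     D     239
7     E     275
8     E     374
5     D     450
4     D     473
take first 2 rows:
  grade  amount
3     A       7
6     D      99
add column amount_plus_10 = t['amount'] + 10:
  grade  amount  amount_plus_10
3     A       7              17
6     D      99             109
Reading off the sum of column 'amount_plus_10', we get 126.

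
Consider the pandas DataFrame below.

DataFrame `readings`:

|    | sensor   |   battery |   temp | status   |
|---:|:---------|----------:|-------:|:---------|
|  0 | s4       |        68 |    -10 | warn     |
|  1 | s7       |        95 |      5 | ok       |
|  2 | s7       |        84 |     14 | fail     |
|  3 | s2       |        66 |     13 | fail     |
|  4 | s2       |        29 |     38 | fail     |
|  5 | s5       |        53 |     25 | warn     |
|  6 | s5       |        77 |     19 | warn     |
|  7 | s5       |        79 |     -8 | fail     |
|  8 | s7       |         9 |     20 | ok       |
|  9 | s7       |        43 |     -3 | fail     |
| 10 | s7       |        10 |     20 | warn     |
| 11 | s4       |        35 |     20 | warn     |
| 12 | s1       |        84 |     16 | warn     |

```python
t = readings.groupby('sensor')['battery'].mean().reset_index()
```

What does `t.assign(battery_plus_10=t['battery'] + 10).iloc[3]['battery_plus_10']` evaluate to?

79.6666666667

group by sensor, mean of battery:
sensor
s1    84.000000
s2    47.500000
s4    51.500000
s5    69.666667
s7    48.200000
Name: battery, dtype: float64
reset_index():
  sensor    battery
0     s1  84.000000
1     s2  47.500000
2     s4  51.500000
3     s5  69.666667
4     s7  48.200000
add column battery_plus_10 = t['battery'] + 10:
  sensor    battery  battery_plus_10
0     s1  84.000000        94.000000
1     s2  47.500000        57.500000
2     s4  51.500000        61.500000
3     s5  69.666667        79.666667
4     s7  48.200000        58.200000
Finally, value at position 3, column 'battery_plus_10' = 79.6666666667.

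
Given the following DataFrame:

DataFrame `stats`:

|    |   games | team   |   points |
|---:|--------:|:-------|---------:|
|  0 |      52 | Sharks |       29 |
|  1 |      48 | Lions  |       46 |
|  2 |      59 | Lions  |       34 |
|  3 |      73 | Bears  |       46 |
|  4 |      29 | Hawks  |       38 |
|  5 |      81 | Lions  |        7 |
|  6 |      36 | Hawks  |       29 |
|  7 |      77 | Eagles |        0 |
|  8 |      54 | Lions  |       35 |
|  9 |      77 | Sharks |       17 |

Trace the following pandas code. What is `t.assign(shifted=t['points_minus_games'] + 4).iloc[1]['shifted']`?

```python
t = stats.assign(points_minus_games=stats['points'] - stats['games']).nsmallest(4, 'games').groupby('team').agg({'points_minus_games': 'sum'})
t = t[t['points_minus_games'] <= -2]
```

add column points_minus_games = stats['points'] - stats['games']:
   games    team  points  points_minus_games
0     52  Sharks      29                 -23
1     48   Lions      46                  -2
2     59   Lions      34                 -25
3     73   Bears      46                 -27
4     29   Hawks      38                   9
5     81   Lions       7                 -74
6     36   Hawks      29                  -7
7     77  Eagles       0                 -77
8     54   Lions      35                 -19
9     77  Sharks      17                 -60
take 4 rows with smallest games:
   games    team  points  points_minus_games
4     29   Hawks      38                   9
6     36   Hawks      29                  -7
1     48   Lions      46                  -2
0     52  Sharks      29                 -23
group by team, sum of points_minus_games:
        points_minus_games
team                      
Hawks                    2
Lions                   -2
Sharks                 -23
filter rows where points_minus_games <= -2:
        points_minus_games
team                      
Lions                   -2
Sharks                 -23
add column shifted = t['points_minus_games'] + 4:
        points_minus_games  shifted
team                               
Lions                   -2        2
Sharks                 -23      -19
So iloc[1]['shifted'] = -19.

-19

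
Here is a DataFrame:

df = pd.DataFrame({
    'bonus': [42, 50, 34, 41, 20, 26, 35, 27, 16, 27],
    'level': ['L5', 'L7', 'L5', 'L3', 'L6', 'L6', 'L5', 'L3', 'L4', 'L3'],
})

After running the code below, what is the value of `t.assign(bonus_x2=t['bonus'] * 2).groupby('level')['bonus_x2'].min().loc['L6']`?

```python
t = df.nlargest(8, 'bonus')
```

52

take 8 rows with largest bonus:
   bonus level
1     50    L7
0     42    L5
3     41    L3
6     35    L5
2     34    L5
7     27    L3
9     27    L3
5     26    L6
add column bonus_x2 = t['bonus'] * 2:
   bonus level  bonus_x2
1     50    L7       100
0     42    L5        84
3     41    L3        82
6     35    L5        70
2     34    L5        68
7     27    L3        54
9     27    L3        54
5     26    L6        52
group by level, min of bonus_x2:
level
L3     54
L5     68
L6     52
L7    100
Name: bonus_x2, dtype: int64
Hence 52.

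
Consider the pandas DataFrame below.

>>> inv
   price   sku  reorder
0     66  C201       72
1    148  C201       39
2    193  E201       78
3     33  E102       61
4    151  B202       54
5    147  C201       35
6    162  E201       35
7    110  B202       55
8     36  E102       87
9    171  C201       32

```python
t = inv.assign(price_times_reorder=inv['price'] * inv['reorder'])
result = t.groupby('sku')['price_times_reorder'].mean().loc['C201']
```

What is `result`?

add column price_times_reorder = inv['price'] * inv['reorder']:
   price   sku  reorder  price_times_reorder
0     66  C201       72                 4752
1    148  C201       39                 5772
2    193  E201       78                15054
3     33  E102       61                 2013
4    151  B202       54                 8154
5    147  C201       35                 5145
6    162  E201       35                 5670
7    110  B202       55                 6050
8     36  E102       87                 3132
9    171  C201       32                 5472
group by sku, mean of price_times_reorder:
sku
B202     7102.00
C201     5285.25
E102     2572.50
E201    10362.00
Name: price_times_reorder, dtype: float64
Reading off the value at index 'C201', we get 5285.25.

5285.25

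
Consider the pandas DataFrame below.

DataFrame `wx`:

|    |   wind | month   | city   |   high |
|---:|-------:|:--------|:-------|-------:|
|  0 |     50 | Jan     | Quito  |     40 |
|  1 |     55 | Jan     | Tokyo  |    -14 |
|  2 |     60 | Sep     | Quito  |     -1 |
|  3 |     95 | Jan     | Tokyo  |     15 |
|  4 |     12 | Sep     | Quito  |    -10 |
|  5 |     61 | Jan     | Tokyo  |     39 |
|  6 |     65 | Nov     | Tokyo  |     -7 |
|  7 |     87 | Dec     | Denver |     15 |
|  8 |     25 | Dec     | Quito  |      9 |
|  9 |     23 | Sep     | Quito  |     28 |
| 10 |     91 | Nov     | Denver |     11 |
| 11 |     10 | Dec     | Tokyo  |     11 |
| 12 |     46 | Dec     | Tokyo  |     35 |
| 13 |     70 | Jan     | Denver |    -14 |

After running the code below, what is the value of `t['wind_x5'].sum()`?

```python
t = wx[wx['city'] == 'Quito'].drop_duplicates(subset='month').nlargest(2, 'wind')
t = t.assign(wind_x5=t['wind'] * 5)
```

550

filter rows where city == 'Quito':
   wind month   city  high
0    50   Jan  Quito    40
2    60   Sep  Quito    -1
4    12   Sep  Quito   -10
8    25   Dec  Quito     9
9    23   Sep  Quito    28
drop duplicate month (keep=first):
   wind month   city  high
0    50   Jan  Quito    40
2    60   Sep  Quito    -1
8    25   Dec  Quito     9
take 2 rows with largest wind:
   wind month   city  high
2    60   Sep  Quito    -1
0    50   Jan  Quito    40
add column wind_x5 = t['wind'] * 5:
   wind month   city  high  wind_x5
2    60   Sep  Quito    -1      300
0    50   Jan  Quito    40      250
Finally, sum of column 'wind_x5' = 550.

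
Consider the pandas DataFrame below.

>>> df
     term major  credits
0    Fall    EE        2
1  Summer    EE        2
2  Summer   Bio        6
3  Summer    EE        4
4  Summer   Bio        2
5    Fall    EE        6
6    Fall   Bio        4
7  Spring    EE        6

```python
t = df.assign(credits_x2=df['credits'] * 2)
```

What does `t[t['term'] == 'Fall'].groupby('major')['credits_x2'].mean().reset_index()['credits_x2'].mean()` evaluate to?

8.0

add column credits_x2 = df['credits'] * 2:
     term major  credits  credits_x2
0    Fall    EE        2           4
1  Summer    EE        2           4
2  Summer   Bio        6          12
3  Summer    EE        4           8
4  Summer   Bio        2           4
5    Fall    EE        6          12
6    Fall   Bio        4           8
7  Spring    EE        6          12
filter rows where term == 'Fall':
   term major  credits  credits_x2
0  Fall    EE        2           4
5  Fall    EE        6          12
6  Fall   Bio        4           8
group by major, mean of credits_x2:
major
Bio    8.0
EE     8.0
Name: credits_x2, dtype: float64
reset_index():
  major  credits_x2
0   Bio         8.0
1    EE         8.0
Hence 8.0.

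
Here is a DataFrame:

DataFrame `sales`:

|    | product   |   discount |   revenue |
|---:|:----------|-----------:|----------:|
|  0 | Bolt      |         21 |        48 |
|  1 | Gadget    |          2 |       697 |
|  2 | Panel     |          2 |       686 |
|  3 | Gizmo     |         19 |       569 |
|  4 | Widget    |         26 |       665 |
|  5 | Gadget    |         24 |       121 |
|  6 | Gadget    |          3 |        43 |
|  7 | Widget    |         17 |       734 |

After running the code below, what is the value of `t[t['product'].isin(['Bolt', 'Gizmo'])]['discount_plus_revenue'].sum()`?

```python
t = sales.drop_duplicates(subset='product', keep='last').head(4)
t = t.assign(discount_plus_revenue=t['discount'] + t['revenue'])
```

drop duplicate product (keep=last):
  product  discount  revenue
0    Bolt        21       48
2   Panel         2      686
3   Gizmo        19      569
6  Gadget         3       43
7  Widget        17      734
take first 4 rows:
  product  discount  revenue
0    Bolt        21       48
2   Panel         2      686
3   Gizmo        19      569
6  Gadget         3       43
add column discount_plus_revenue = t['discount'] + t['revenue']:
  product  discount  revenue  discount_plus_revenue
0    Bolt        21       48                     69
2   Panel         2      686                    688
3   Gizmo        19      569                    588
6  Gadget         3       43                     46
filter rows where product in ['Bolt', 'Gizmo']:
  product  discount  revenue  discount_plus_revenue
0    Bolt        21       48                     69
3   Gizmo        19      569                    588
sum of column 'discount_plus_revenue' → 657

657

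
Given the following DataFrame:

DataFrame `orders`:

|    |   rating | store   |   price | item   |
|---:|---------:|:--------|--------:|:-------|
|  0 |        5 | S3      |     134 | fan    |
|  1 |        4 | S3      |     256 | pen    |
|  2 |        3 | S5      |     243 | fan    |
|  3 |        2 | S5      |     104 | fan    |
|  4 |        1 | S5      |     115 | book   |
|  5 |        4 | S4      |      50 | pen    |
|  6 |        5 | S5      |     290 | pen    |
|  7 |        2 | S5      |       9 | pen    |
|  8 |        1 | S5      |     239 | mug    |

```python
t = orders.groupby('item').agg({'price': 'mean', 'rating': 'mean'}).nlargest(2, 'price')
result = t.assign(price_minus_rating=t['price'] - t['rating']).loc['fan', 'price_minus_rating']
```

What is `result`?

157.0

group by item: mean(price), mean(rating):
           price    rating
item                      
book  115.000000  1.000000
fan   160.333333  3.333333
mug   239.000000  1.000000
pen   151.250000  3.750000
take 2 rows with largest price:
           price    rating
item                      
mug   239.000000  1.000000
fan   160.333333  3.333333
add column price_minus_rating = t['price'] - t['rating']:
           price    rating  price_minus_rating
item                                          
mug   239.000000  1.000000               238.0
fan   160.333333  3.333333               157.0
Then the value at row 'fan', column 'price_minus_rating': 157.0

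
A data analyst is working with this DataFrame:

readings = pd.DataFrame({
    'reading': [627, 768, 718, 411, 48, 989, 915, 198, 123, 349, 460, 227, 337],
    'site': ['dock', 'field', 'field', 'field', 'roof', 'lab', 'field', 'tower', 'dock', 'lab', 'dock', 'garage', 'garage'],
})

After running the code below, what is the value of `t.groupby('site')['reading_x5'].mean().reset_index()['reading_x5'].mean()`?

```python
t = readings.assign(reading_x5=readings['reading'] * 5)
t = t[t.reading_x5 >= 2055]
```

add column reading_x5 = readings['reading'] * 5:
    reading    site  reading_x5
0       627    dock        3135
1       768   field        3840
2       718   field        3590
3       411   field        2055
4        48    roof         240
5       989     lab        4945
6       915   field        4575
7       198   tower         990
8       123    dock         615
9       349     lab        1745
10      460    dock        2300
11      227  garage        1135
12      337  garage        1685
filter rows where reading_x5 >= 2055:
    reading   site  reading_x5
0       627   dock        3135
1       768  field        3840
2       718  field        3590
3       411  field        2055
5       989    lab        4945
6       915  field        4575
10      460   dock        2300
group by site, mean of reading_x5:
site
dock     2717.5
field    3515.0
lab      4945.0
Name: reading_x5, dtype: float64
reset_index():
    site  reading_x5
0   dock      2717.5
1  field      3515.0
2    lab      4945.0
So mean() = 3725.83333333.

3725.83333333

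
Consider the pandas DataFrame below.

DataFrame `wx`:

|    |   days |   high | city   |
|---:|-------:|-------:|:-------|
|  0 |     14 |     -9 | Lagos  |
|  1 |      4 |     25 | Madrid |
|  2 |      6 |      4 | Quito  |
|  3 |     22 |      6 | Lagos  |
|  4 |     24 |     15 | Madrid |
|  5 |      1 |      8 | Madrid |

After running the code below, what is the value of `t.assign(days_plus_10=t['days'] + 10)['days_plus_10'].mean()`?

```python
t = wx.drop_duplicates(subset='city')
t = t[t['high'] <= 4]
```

drop duplicate city (keep=first):
   days  high    city
0    14    -9   Lagos
1     4    25  Madrid
2     6     4   Quito
filter rows where high <= 4:
   days  high   city
0    14    -9  Lagos
2     6     4  Quito
add column days_plus_10 = t['days'] + 10:
   days  high   city  days_plus_10
0    14    -9  Lagos            24
2     6     4  Quito            16
Finally, mean of column 'days_plus_10' = 20.0.

20.0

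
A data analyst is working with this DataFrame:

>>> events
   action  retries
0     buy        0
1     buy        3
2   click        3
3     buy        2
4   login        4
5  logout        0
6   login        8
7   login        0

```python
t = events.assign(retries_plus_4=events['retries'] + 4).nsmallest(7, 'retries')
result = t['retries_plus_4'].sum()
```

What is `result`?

40

add column retries_plus_4 = events['retries'] + 4:
   action  retries  retries_plus_4
0     buy        0               4
1     buy        3               7
2   click        3               7
3     buy        2               6
4   login        4               8
5  logout        0               4
6   login        8              12
7   login        0               4
take 7 rows with smallest retries:
   action  retries  retries_plus_4
0     buy        0               4
5  logout        0               4
7   login        0               4
3     buy        2               6
1     buy        3               7
2   click        3               7
4   login        4               8
Then the sum of column 'retries_plus_4': 40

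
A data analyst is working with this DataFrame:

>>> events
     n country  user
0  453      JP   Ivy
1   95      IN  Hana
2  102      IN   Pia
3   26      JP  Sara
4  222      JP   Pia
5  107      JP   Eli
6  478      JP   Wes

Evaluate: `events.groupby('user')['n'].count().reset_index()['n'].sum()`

7

group by user, count of n:
user
Eli     1
Hana    1
Ivy     1
Pia     2
Sara    1
Wes     1
Name: n, dtype: int64
reset_index():
   user  n
0   Eli  1
1  Hana  1
2   Ivy  1
3   Pia  2
4  Sara  1
5   Wes  1
Taking the sum of column 'n' gives 7.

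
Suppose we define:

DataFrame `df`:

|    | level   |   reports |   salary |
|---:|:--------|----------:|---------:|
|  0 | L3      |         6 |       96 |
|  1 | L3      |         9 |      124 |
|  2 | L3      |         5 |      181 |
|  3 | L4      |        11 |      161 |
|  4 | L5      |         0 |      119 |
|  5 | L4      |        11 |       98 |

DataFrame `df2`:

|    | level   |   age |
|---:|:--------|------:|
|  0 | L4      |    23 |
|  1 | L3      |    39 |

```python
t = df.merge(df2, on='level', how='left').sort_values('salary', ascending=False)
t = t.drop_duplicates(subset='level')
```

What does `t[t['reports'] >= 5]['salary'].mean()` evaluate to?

171.0

merge on 'level' (how='left') → 6 rows:
  level  reports  salary   age
0    L3        6      96  39.0
1    L3        9     124  39.0
2    L3        5     181  39.0
3    L4       11     161  23.0
4    L5        0     119   NaN
5    L4       11      98  23.0
sort by salary descending:
  level  reports  salary   age
2    L3        5     181  39.0
3    L4       11     161  23.0
1    L3        9     124  39.0
4    L5        0     119   NaN
5    L4       11      98  23.0
0    L3        6      96  39.0
drop duplicate level (keep=first):
  level  reports  salary   age
2    L3        5     181  39.0
3    L4       11     161  23.0
4    L5        0     119   NaN
filter rows where reports >= 5:
  level  reports  salary   age
2    L3        5     181  39.0
3    L4       11     161  23.0
mean of column 'salary' → 171.0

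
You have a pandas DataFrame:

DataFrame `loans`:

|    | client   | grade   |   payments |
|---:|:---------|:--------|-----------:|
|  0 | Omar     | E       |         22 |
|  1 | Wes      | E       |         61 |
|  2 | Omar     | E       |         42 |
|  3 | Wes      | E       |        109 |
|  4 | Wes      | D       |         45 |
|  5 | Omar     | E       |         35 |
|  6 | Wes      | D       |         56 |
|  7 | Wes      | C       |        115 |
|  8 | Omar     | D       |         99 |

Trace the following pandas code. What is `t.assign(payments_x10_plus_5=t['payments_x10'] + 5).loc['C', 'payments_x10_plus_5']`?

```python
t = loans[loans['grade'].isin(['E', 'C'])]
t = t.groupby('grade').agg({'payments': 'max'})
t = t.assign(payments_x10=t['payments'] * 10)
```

filter rows where grade in ['E', 'C']:
  client grade  payments
0   Omar     E        22
1    Wes     E        61
2   Omar     E        42
3    Wes     E       109
5   Omar     E        35
7    Wes     C       115
group by grade, max of payments:
       payments
grade          
C           115
E           109
add column payments_x10 = t['payments'] * 10:
       payments  payments_x10
grade                        
C           115          1150
E           109          1090
add column payments_x10_plus_5 = t['payments_x10'] + 5:
       payments  payments_x10  payments_x10_plus_5
grade                                             
C           115          1150                 1155
E           109          1090                 1095
Finally, value at row 'C', column 'payments_x10_plus_5' = 1155.

1155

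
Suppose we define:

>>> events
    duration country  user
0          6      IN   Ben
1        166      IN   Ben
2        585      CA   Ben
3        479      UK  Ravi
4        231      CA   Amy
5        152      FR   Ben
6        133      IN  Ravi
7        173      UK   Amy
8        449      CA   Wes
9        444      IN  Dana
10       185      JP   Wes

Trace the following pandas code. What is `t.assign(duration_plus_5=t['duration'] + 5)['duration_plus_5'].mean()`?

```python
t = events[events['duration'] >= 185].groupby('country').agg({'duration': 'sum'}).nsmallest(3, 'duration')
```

374.333333333

filter rows where duration >= 185:
    duration country  user
2        585      CA   Ben
3        479      UK  Ravi
4        231      CA   Amy
8        449      CA   Wes
9        444      IN  Dana
10       185      JP   Wes
group by country, sum of duration:
         duration
country          
CA           1265
IN            444
JP            185
UK            479
take 3 rows with smallest duration:
         duration
country          
JP            185
IN            444
UK            479
add column duration_plus_5 = t['duration'] + 5:
         duration  duration_plus_5
country                           
JP            185              190
IN            444              449
UK            479              484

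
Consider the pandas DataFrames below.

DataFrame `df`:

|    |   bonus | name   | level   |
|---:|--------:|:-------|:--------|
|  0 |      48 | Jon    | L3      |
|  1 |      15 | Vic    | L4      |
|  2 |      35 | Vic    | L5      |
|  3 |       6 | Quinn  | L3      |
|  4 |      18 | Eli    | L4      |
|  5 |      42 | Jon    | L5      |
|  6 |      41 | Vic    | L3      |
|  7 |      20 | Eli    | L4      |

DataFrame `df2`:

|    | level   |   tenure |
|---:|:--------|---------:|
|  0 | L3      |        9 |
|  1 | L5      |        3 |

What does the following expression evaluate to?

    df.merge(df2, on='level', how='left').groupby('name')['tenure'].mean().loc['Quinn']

9.0

merge on 'level' (how='left') → 8 rows:
   bonus   name level  tenure
0     48    Jon    L3     9.0
1     15    Vic    L4     NaN
2     35    Vic    L5     3.0
3      6  Quinn    L3     9.0
4     18    Eli    L4     NaN
5     42    Jon    L5     3.0
6     41    Vic    L3     9.0
7     20    Eli    L4     NaN
group by name, mean of tenure:
name
Eli      NaN
Jon      6.0
Quinn    9.0
Vic      6.0
Name: tenure, dtype: float64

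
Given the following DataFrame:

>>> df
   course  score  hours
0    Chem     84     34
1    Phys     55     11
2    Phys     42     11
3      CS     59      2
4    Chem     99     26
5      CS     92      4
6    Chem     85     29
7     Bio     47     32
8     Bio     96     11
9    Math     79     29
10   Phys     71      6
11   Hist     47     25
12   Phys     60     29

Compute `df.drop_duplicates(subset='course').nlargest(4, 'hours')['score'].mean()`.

drop duplicate course (keep=first):
   course  score  hours
0    Chem     84     34
1    Phys     55     11
3      CS     59      2
7     Bio     47     32
9    Math     79     29
11   Hist     47     25
take 4 rows with largest hours:
   course  score  hours
0    Chem     84     34
7     Bio     47     32
9    Math     79     29
11   Hist     47     25
Taking the mean of column 'score' gives 64.25.

64.25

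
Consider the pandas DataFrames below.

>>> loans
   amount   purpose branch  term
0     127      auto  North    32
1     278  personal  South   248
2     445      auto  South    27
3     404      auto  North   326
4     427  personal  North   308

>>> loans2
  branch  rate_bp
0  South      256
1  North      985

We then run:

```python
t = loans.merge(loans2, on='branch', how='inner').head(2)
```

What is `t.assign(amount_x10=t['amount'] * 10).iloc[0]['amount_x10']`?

1270

merge on 'branch' (how='inner') → 5 rows:
   amount   purpose branch  term  rate_bp
0     127      auto  North    32      985
1     278  personal  South   248      256
2     445      auto  South    27      256
3     404      auto  North   326      985
4     427  personal  North   308      985
take first 2 rows:
   amount   purpose branch  term  rate_bp
0     127      auto  North    32      985
1     278  personal  South   248      256
add column amount_x10 = t['amount'] * 10:
   amount   purpose branch  term  rate_bp  amount_x10
0     127      auto  North    32      985        1270
1     278  personal  South   248      256        2780
value at position 0, column 'amount_x10' → 1270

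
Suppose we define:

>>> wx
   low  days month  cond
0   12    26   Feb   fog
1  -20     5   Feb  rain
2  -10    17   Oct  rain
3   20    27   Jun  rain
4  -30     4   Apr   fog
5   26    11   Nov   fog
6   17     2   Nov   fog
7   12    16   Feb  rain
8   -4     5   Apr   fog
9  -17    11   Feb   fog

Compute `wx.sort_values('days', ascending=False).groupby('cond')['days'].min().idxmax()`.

rain

sort by days descending:
   low  days month  cond
3   20    27   Jun  rain
0   12    26   Feb   fog
2  -10    17   Oct  rain
7   12    16   Feb  rain
5   26    11   Nov   fog
9  -17    11   Feb   fog
1  -20     5   Feb  rain
8   -4     5   Apr   fog
4  -30     4   Apr   fog
6   17     2   Nov   fog
group by cond, min of days:
cond
fog     2
rain    5
Name: days, dtype: int64
Finally, label with the largest value = rain.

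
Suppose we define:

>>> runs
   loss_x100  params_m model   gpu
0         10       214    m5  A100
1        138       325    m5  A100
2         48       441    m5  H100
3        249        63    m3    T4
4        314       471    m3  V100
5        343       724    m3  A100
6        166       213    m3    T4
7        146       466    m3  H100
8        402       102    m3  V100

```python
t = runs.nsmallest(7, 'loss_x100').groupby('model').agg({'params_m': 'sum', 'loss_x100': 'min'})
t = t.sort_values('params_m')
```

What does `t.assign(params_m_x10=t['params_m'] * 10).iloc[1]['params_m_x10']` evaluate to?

12130

take 7 rows with smallest loss_x100:
   loss_x100  params_m model   gpu
0         10       214    m5  A100
2         48       441    m5  H100
1        138       325    m5  A100
7        146       466    m3  H100
6        166       213    m3    T4
3        249        63    m3    T4
4        314       471    m3  V100
group by model: sum(params_m), min(loss_x100):
       params_m  loss_x100
model                     
m3         1213        146
m5          980         10
sort by params_m:
       params_m  loss_x100
model                     
m5          980         10
m3         1213        146
add column params_m_x10 = t['params_m'] * 10:
       params_m  loss_x100  params_m_x10
model                                   
m5          980         10          9800
m3         1213        146         12130
Finally, value at position 1, column 'params_m_x10' = 12130.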